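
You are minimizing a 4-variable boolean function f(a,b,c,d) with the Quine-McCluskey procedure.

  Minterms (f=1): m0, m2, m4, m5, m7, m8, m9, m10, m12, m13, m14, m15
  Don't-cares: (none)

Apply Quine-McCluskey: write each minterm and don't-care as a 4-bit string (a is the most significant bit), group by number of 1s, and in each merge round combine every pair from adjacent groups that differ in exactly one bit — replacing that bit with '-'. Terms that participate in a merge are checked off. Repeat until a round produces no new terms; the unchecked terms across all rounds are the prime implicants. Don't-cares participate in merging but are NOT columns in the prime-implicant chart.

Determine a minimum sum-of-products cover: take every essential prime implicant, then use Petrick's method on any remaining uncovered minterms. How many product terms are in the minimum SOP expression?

5

[col 0] 0000*, 0010*, 0100*, 0101*, 0111*, 1000*, 1001*, 1010*, 1100*, 1101*, 1110*, 1111*
[col 1] -000*, -010*, -100*, -101*, -111*, 0-00*, 00-0*, 01-1*, 010-*, 1-00*, 1-01*, 1-10*, 10-0*, 100-*, 11-0*, 11-1*, 110-*, 111-*
[col 2] --00, -0-0, -1-1, -10-, 1--0, 1-0-, 11--
Prime implicants: --00, -0-0, -1-1, -10-, 1--0, 1-0-, 11--
PI chart (minterm → PIs covering it):
  0 | --00,-0-0
  2 | -0-0  (sole → essential)
  4 | --00,-10-
  5 | -1-1,-10-
  7 | -1-1  (sole → essential)
  8 | --00,-0-0,1--0,1-0-
  9 | 1-0-  (sole → essential)
  10 | -0-0,1--0
  12 | --00,-10-,1--0,1-0-,11--
  13 | -1-1,-10-,1-0-,11--
  14 | 1--0,11--
  15 | -1-1,11--
Essential prime implicants: -0-0, -1-1, 1-0-
Petrick residual → --00, 1--0
Minimum SOP uses 5 PIs: c'd' + b'd' + bd + ad' + ac'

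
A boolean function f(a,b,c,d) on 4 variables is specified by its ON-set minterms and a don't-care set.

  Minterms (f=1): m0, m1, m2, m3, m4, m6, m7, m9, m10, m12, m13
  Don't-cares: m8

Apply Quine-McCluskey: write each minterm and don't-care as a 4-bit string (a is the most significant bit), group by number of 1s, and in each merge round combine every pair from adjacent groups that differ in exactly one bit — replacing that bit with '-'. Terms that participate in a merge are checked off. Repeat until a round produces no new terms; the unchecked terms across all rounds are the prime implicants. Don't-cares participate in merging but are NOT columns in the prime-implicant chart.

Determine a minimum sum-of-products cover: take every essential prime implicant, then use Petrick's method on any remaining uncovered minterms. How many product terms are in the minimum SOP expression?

Round 0: 0000✓ 0001✓ 0010✓ 0011✓ 0100✓ 0110✓ 0111✓ 1000✓ 1001✓ 1010✓ 1100✓ 1101✓
Round 1: -000✓ -001✓ -010✓ -100✓ 0-00✓ 0-10✓ 0-11✓ 00-0✓ 00-1✓ 000-✓ 001-✓ 01-0✓ 011-✓ 1-00✓ 1-01✓ 10-0✓ 100-✓ 110-✓
Round 2: --00 -0-0 -00- 0--0 0-1- 00-- 1-0-
PIs = {--00, -0-0, -00-, 0--0, 0-1-, 00--, 1-0-}
Coverage chart:
  m0: --00,-0-0,-00-,0--0,00--
  m1: -00-,00--
  m2: -0-0,0--0,0-1-,00--
  m3: 0-1-,00--
  m4: --00,0--0
  m6: 0--0,0-1-
  m7: 0-1- ←essential
  m9: -00-,1-0-
  m10: -0-0 ←essential
  m12: --00,1-0-
  m13: 1-0- ←essential
Essential: -0-0, 0-1-, 1-0-
Petrick residual → --00, -00-
Min cover (5 terms): c'd' + b'd' + b'c' + a'c + ac'

5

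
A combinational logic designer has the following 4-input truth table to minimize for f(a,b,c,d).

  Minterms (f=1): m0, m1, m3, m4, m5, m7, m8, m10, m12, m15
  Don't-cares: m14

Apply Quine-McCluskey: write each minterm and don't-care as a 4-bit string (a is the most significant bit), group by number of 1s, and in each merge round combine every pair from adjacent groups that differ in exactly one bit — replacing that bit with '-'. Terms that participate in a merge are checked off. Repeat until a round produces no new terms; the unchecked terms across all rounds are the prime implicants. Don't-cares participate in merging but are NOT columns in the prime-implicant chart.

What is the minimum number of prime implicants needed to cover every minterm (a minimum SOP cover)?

[col 0] 0000*, 0001*, 0011*, 0100*, 0101*, 0111*, 1000*, 1010*, 1100*, 1110*, 1111*
[col 1] -000*, -100*, -111, 0-00*, 0-01*, 0-11*, 00-1*, 000-*, 01-1*, 010-*, 1-00*, 1-10*, 10-0*, 11-0*, 111-
[col 2] --00, 0--1, 0-0-, 1--0
Prime implicants: --00, -111, 0--1, 0-0-, 1--0, 111-
PI chart (minterm → PIs covering it):
  0 | --00,0-0-
  1 | 0--1,0-0-
  3 | 0--1  (sole → essential)
  4 | --00,0-0-
  5 | 0--1,0-0-
  7 | -111,0--1
  8 | --00,1--0
  10 | 1--0  (sole → essential)
  12 | --00,1--0
  15 | -111,111-
Essential prime implicants: 0--1, 1--0
Petrick residual → --00, -111
Minimum SOP uses 4 PIs: c'd' + bcd + a'd + ad'

4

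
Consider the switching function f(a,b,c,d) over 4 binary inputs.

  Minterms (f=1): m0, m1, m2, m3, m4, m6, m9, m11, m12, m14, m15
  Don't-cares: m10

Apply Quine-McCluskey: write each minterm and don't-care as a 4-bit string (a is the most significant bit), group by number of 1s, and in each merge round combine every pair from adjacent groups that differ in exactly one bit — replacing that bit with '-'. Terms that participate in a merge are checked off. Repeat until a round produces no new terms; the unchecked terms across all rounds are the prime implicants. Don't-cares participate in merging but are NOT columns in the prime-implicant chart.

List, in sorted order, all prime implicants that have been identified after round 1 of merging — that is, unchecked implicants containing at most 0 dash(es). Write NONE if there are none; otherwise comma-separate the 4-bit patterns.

NONE

Round 0: 0000✓ 0001✓ 0010✓ 0011✓ 0100✓ 0110✓ 1001✓ 1010✓ 1011✓ 1100✓ 1110✓ 1111✓
Round 1: -001✓ -010✓ -011✓ -100✓ -110✓ 0-00✓ 0-10✓ 00-0✓ 00-1✓ 000-✓ 001-✓ 01-0✓ 1-10✓ 1-11✓ 10-1✓ 101-✓ 11-0✓ 111-✓
Round 2: --10 -0-1 -01- -1-0 0--0 00-- 1-1-
PIs = {--10, -0-1, -01-, -1-0, 0--0, 00--, 1-1-}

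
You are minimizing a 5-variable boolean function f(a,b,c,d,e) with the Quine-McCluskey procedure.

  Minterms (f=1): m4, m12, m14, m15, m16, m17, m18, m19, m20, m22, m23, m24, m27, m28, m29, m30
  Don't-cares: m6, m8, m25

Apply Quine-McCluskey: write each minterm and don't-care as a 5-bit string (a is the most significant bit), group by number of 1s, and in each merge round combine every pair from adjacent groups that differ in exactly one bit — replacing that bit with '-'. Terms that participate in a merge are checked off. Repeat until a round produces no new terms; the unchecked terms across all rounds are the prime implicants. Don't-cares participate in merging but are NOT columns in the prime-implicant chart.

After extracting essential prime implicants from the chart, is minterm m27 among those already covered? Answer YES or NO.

[col 0] 00100*, 00110*, 01000*, 01100*, 01110*, 01111*, 10000*, 10001*, 10010*, 10011*, 10100*, 10110*, 10111*, 11000*, 11001*, 11011*, 11100*, 11101*, 11110*
[col 1] -0100*, -0110*, -1000*, -1100*, -1110*, 0-100*, 0-110*, 001-0*, 01-00*, 011-0*, 0111-, 1-000*, 1-001*, 1-011*, 1-100*, 1-110*, 10-00*, 10-10*, 10-11*, 100-0*, 100-1*, 1000-*, 1001-*, 101-0*, 1011-*, 11-00*, 11-01*, 110-1*, 1100-*, 111-0*, 1110-*
[col 2] --100*, --110*, -01-0*, -1-00, -11-0*, 0-1-0*, 1--00, 1-0-1, 1-00-, 1-1-0*, 10--0, 10-1-, 100--, 11-0-
[col 3] --1-0
Prime implicants: --1-0, -1-00, 0111-, 1--00, 1-0-1, 1-00-, 10--0, 10-1-, 100--, 11-0-
PI chart (minterm → PIs covering it):
  4 | --1-0  (sole → essential)
  12 | --1-0,-1-00
  14 | --1-0,0111-
  15 | 0111-  (sole → essential)
  16 | 1--00,1-00-,10--0,100--
  17 | 1-0-1,1-00-,100--
  18 | 10--0,10-1-,100--
  19 | 1-0-1,10-1-,100--
  20 | --1-0,1--00,10--0
  22 | --1-0,10--0,10-1-
  23 | 10-1-  (sole → essential)
  24 | -1-00,1--00,1-00-,11-0-
  27 | 1-0-1  (sole → essential)
  28 | --1-0,-1-00,1--00,11-0-
  29 | 11-0-  (sole → essential)
  30 | --1-0  (sole → essential)
Essential prime implicants: --1-0, 0111-, 1-0-1, 10-1-, 11-0-

YES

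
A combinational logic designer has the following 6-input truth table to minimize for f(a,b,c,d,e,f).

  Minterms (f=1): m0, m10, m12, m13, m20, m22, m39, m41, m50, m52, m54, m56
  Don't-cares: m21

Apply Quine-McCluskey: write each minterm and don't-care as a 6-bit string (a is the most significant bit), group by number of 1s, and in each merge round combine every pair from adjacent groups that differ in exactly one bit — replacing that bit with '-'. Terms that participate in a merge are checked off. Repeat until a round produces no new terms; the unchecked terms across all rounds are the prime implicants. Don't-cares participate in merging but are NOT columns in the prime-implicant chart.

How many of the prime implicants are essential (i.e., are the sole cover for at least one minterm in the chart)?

[col 0] 000000, 001010, 001100*, 001101*, 010100*, 010101*, 010110*, 100111, 101001, 110010*, 110100*, 110110*, 111000
[col 1] -10100*, -10110*, 00110-, 0101-0*, 01010-, 110-10, 1101-0*
[col 2] -101-0
Prime implicants: -101-0, 000000, 001010, 00110-, 01010-, 100111, 101001, 110-10, 111000
PI chart (minterm → PIs covering it):
  0 | 000000  (sole → essential)
  10 | 001010  (sole → essential)
  12 | 00110-  (sole → essential)
  13 | 00110-  (sole → essential)
  20 | -101-0,01010-
  22 | -101-0  (sole → essential)
  39 | 100111  (sole → essential)
  41 | 101001  (sole → essential)
  50 | 110-10  (sole → essential)
  52 | -101-0  (sole → essential)
  54 | -101-0,110-10
  56 | 111000  (sole → essential)
Essential prime implicants: -101-0, 000000, 001010, 00110-, 100111, 101001, 110-10, 111000

8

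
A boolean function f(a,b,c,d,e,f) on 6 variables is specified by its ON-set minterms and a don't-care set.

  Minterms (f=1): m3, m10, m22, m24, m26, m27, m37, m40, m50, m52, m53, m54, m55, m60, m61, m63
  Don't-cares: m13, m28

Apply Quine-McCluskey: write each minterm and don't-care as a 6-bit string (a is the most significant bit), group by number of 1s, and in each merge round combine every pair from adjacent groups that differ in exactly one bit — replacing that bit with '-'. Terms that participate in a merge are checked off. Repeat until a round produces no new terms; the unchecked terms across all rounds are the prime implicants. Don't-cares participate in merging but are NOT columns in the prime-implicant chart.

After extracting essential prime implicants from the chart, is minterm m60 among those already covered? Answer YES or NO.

NO

[col 0] 000011, 001010*, 001101, 010110*, 011000*, 011010*, 011011*, 011100*, 100101*, 101000, 110010*, 110100*, 110101*, 110110*, 110111*, 111100*, 111101*, 111111*
[col 1] -10110, -11100, 0-1010, 011-00, 0110-0, 01101-, 1-0101, 11-100*, 11-101*, 11-111*, 110-10, 1101-0*, 1101-1*, 11010-*, 11011-*, 1111-1*, 11110-*
[col 2] 11-1-1, 11-10-, 1101--
Prime implicants: -10110, -11100, 0-1010, 000011, 001101, 011-00, 0110-0, 01101-, 1-0101, 101000, 11-1-1, 11-10-, 110-10, 1101--
PI chart (minterm → PIs covering it):
  3 | 000011  (sole → essential)
  10 | 0-1010  (sole → essential)
  22 | -10110  (sole → essential)
  24 | 011-00,0110-0
  26 | 0-1010,0110-0,01101-
  27 | 01101-  (sole → essential)
  37 | 1-0101  (sole → essential)
  40 | 101000  (sole → essential)
  50 | 110-10  (sole → essential)
  52 | 11-10-,1101--
  53 | 1-0101,11-1-1,11-10-,1101--
  54 | -10110,110-10,1101--
  55 | 11-1-1,1101--
  60 | -11100,11-10-
  61 | 11-1-1,11-10-
  63 | 11-1-1  (sole → essential)
Essential prime implicants: -10110, 0-1010, 000011, 01101-, 1-0101, 101000, 11-1-1, 110-10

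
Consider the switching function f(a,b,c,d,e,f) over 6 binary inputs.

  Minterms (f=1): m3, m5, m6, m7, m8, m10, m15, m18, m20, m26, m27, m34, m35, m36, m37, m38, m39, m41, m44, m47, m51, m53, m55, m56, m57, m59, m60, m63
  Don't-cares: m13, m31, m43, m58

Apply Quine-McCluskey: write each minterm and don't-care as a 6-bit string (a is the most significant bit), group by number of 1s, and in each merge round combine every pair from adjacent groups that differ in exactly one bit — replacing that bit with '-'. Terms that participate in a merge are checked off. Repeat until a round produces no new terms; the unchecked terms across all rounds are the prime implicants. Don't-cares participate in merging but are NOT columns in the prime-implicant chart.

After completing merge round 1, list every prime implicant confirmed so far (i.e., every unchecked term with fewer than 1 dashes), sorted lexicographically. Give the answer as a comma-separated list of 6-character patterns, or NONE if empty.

size-2^0 implicants → 000011(✓)  000101(✓)  000110(✓)  000111(✓)  001000(✓)  001010(✓)  001101(✓)  001111(✓)  010010(✓)  010100  011010(✓)  011011(✓)  011111(✓)  100010(✓)  100011(✓)  100100(✓)  100101(✓)  100110(✓)  100111(✓)  101001(✓)  101011(✓)  101100(✓)  101111(✓)  110011(✓)  110101(✓)  110111(✓)  111000(✓)  111001(✓)  111010(✓)  111011(✓)  111100(✓)  111111(✓)
size-2^1 implicants → -00011(✓)  -00101(✓)  -00110(✓)  -00111(✓)  -01111(✓)  -11010(✓)  -11011(✓)  -11111(✓)  0-1010  0-1111(✓)  00-101(✓)  00-111(✓)  000-11(✓)  0001-1(✓)  00011-(✓)  0010-0  0011-1(✓)  01-010  011-11(✓)  01101-(✓)  1-0011(✓)  1-0101(✓)  1-0111(✓)  1-1001(✓)  1-1011(✓)  1-1100  1-1111(✓)  10-011(✓)  10-100  10-111(✓)  100-10(✓)  100-11(✓)  10001-(✓)  1001-0(✓)  1001-1(✓)  10010-(✓)  10011-(✓)  101-11(✓)  1010-1(✓)  11-011(✓)  11-111(✓)  110-11(✓)  1101-1(✓)  111-00  111-11(✓)  1110-0(✓)  1110-1(✓)  11100-(✓)  11101-(✓)
size-2^2 implicants → --1111  -0-111  -00-11  -001-1  -0011-  -11-11  -1101-  00-1-1  1--011(✓)  1--111(✓)  1-0-11(✓)  1-01-1  1-1-11(✓)  1-10-1  10--11(✓)  100-1-  1001--  11--11(✓)  1110--
size-2^3 implicants → 1---11
Unchecked terms (primes): --1111, -0-111, -00-11, -001-1, -0011-, -11-11, -1101-, 0-1010, 00-1-1, 0010-0, 01-010, 010100, 1---11, 1-01-1, 1-10-1, 1-1100, 10-100, 100-1-, 1001--, 111-00, 1110--

010100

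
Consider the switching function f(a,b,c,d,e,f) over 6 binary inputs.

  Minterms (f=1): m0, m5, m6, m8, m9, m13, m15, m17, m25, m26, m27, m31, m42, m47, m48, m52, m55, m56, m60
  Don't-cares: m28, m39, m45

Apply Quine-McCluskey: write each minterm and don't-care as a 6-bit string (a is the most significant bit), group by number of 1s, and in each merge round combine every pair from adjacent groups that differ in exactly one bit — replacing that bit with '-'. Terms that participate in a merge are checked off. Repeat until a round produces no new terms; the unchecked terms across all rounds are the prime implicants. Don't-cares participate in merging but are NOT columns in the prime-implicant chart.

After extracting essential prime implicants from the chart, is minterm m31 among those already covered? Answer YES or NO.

NO

[col 0] 000000*, 000101*, 000110, 001000*, 001001*, 001101*, 001111*, 010001*, 011001*, 011010*, 011011*, 011100*, 011111*, 100111*, 101010, 101101*, 101111*, 110000*, 110100*, 110111*, 111000*, 111100*
[col 1] -01101*, -01111*, -11100, 0-1001, 0-1111, 00-000, 00-101, 001-01, 00100-, 0011-1*, 01-001, 011-11, 0110-1, 01101-, 1-0111, 10-111, 1011-1*, 11-000*, 11-100*, 110-00*, 111-00*
[col 2] -011-1, 11--00
Prime implicants: -011-1, -11100, 0-1001, 0-1111, 00-000, 00-101, 000110, 001-01, 00100-, 01-001, 011-11, 0110-1, 01101-, 1-0111, 10-111, 101010, 11--00
PI chart (minterm → PIs covering it):
  0 | 00-000  (sole → essential)
  5 | 00-101  (sole → essential)
  6 | 000110  (sole → essential)
  8 | 00-000,00100-
  9 | 0-1001,001-01,00100-
  13 | -011-1,00-101,001-01
  15 | -011-1,0-1111
  17 | 01-001  (sole → essential)
  25 | 0-1001,01-001,0110-1
  26 | 01101-  (sole → essential)
  27 | 011-11,0110-1,01101-
  31 | 0-1111,011-11
  42 | 101010  (sole → essential)
  47 | -011-1,10-111
  48 | 11--00  (sole → essential)
  52 | 11--00  (sole → essential)
  55 | 1-0111  (sole → essential)
  56 | 11--00  (sole → essential)
  60 | -11100,11--00
Essential prime implicants: 00-000, 00-101, 000110, 01-001, 01101-, 1-0111, 101010, 11--00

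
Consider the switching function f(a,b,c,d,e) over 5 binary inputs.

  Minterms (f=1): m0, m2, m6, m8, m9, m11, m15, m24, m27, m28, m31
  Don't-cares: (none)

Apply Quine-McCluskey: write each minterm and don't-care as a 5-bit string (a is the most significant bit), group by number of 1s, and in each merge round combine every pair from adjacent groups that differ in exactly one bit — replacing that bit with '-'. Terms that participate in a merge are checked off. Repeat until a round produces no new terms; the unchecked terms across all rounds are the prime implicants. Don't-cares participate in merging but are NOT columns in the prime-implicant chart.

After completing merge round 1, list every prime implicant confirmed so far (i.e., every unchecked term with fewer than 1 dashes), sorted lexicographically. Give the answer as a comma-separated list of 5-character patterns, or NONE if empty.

[col 0] 00000*, 00010*, 00110*, 01000*, 01001*, 01011*, 01111*, 11000*, 11011*, 11100*, 11111*
[col 1] -1000, -1011*, -1111*, 0-000, 00-10, 000-0, 01-11*, 010-1, 0100-, 11-00, 11-11*
[col 2] -1-11
Prime implicants: -1-11, -1000, 0-000, 00-10, 000-0, 010-1, 0100-, 11-00

NONE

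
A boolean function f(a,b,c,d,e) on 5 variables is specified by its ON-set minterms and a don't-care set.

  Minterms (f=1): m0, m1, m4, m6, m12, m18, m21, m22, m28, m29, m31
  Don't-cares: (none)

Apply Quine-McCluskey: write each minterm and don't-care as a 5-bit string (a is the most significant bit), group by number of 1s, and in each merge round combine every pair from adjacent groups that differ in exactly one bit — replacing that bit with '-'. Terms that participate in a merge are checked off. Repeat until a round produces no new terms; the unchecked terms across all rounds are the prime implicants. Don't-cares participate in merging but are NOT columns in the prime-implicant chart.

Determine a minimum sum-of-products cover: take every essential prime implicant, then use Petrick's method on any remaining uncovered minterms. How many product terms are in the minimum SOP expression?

6

size-2^0 implicants → 00000(✓)  00001(✓)  00100(✓)  00110(✓)  01100(✓)  10010(✓)  10101(✓)  10110(✓)  11100(✓)  11101(✓)  11111(✓)
size-2^1 implicants → -0110  -1100  0-100  00-00  0000-  001-0  1-101  10-10  111-1  1110-
Unchecked terms (primes): -0110, -1100, 0-100, 00-00, 0000-, 001-0, 1-101, 10-10, 111-1, 1110-
Minterm coverage:
  m0 ⊆ 00-00,0000-
  m1 ⊆ 0000- [E]
  m4 ⊆ 0-100,00-00,001-0
  m6 ⊆ -0110,001-0
  m12 ⊆ -1100,0-100
  m18 ⊆ 10-10 [E]
  m21 ⊆ 1-101 [E]
  m22 ⊆ -0110,10-10
  m28 ⊆ -1100,1110-
  m29 ⊆ 1-101,111-1,1110-
  m31 ⊆ 111-1 [E]
E = {0000-, 1-101, 10-10, 111-1}
Petrick residual → -1100, 001-0
Cover = bcd'e' + a'b'c'd' + a'b'ce' + acd'e + ab'de' + abce  |cover|=6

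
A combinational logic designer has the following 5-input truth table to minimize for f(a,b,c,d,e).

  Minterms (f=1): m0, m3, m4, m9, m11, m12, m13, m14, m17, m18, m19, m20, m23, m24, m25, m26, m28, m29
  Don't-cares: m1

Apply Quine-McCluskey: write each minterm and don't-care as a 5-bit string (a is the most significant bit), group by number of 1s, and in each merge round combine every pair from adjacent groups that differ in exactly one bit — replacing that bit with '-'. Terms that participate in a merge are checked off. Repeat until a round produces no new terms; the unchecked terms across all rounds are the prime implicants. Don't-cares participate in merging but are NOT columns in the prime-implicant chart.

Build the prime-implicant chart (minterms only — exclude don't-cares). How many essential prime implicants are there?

4

Round 0: 00000✓ 00001✓ 00011✓ 00100✓ 01001✓ 01011✓ 01100✓ 01101✓ 01110✓ 10001✓ 10010✓ 10011✓ 10100✓ 10111✓ 11000✓ 11001✓ 11010✓ 11100✓ 11101✓
Round 1: -0001✓ -0011✓ -0100✓ -1001✓ -1100✓ -1101✓ 0-001✓ 0-011✓ 0-100✓ 00-00 000-1✓ 0000- 01-01✓ 010-1✓ 011-0 0110-✓ 1-001✓ 1-010 1-100✓ 10-11 100-1✓ 1001- 11-00✓ 11-01✓ 110-0 1100-✓ 1110-✓
Round 2: --001 --100 -00-1 -1-01 -110- 0-0-1 11-0-
PIs = {--001, --100, -00-1, -1-01, -110-, 0-0-1, 00-00, 0000-, 011-0, 1-010, 10-11, 1001-, 11-0-, 110-0}
Coverage chart:
  m0: 00-00,0000-
  m3: -00-1,0-0-1
  m4: --100,00-00
  m9: --001,-1-01,0-0-1
  m11: 0-0-1 ←essential
  m12: --100,-110-,011-0
  m13: -1-01,-110-
  m14: 011-0 ←essential
  m17: --001,-00-1
  m18: 1-010,1001-
  m19: -00-1,10-11,1001-
  m20: --100 ←essential
  m23: 10-11 ←essential
  m24: 11-0-,110-0
  m25: --001,-1-01,11-0-
  m26: 1-010,110-0
  m28: --100,-110-,11-0-
  m29: -1-01,-110-,11-0-
Essential: --100, 0-0-1, 011-0, 10-11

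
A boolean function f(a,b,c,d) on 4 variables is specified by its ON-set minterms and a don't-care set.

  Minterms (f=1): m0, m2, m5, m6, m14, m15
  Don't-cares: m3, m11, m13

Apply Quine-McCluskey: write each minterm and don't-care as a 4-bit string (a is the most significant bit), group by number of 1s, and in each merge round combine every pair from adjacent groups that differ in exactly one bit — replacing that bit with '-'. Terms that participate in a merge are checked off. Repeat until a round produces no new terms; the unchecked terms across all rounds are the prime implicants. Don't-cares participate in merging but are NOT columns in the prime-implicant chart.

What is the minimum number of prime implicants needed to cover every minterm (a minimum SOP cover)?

size-2^0 implicants → 0000(✓)  0010(✓)  0011(✓)  0101(✓)  0110(✓)  1011(✓)  1101(✓)  1110(✓)  1111(✓)
size-2^1 implicants → -011  -101  -110  0-10  00-0  001-  1-11  11-1  111-
Unchecked terms (primes): -011, -101, -110, 0-10, 00-0, 001-, 1-11, 11-1, 111-
Minterm coverage:
  m0 ⊆ 00-0 [E]
  m2 ⊆ 0-10,00-0,001-
  m5 ⊆ -101 [E]
  m6 ⊆ -110,0-10
  m14 ⊆ -110,111-
  m15 ⊆ 1-11,11-1,111-
E = {-101, 00-0}
Petrick residual → -110, 1-11
Cover = bc'd + bcd' + a'b'd' + acd  |cover|=4

4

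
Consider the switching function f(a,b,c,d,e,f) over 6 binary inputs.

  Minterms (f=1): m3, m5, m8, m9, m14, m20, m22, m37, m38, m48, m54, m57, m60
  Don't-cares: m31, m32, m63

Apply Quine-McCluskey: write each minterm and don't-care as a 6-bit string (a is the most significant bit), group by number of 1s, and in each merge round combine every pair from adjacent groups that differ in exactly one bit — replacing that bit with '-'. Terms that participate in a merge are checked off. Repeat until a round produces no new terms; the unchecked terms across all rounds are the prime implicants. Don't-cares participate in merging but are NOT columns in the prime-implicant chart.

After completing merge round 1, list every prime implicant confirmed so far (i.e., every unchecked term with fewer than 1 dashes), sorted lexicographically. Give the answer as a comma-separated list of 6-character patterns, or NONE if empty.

Round 0: 000011 000101✓ 001000✓ 001001✓ 001110 010100✓ 010110✓ 011111✓ 100000✓ 100101✓ 100110✓ 110000✓ 110110✓ 111001 111100 111111✓
Round 1: -00101 -10110 -11111 00100- 0101-0 1-0000 1-0110
PIs = {-00101, -10110, -11111, 000011, 00100-, 001110, 0101-0, 1-0000, 1-0110, 111001, 111100}

000011, 001110, 111001, 111100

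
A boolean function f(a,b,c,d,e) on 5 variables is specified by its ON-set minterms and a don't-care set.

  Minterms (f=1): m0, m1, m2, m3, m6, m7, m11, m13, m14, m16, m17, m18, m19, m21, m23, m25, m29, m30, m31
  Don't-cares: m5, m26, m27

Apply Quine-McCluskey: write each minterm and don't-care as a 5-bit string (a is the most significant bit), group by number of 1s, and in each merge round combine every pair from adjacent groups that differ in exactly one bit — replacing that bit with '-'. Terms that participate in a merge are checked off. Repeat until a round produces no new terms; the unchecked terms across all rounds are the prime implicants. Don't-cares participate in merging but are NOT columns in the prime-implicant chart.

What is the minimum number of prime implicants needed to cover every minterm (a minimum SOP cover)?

size-2^0 implicants → 00000(✓)  00001(✓)  00010(✓)  00011(✓)  00101(✓)  00110(✓)  00111(✓)  01011(✓)  01101(✓)  01110(✓)  10000(✓)  10001(✓)  10010(✓)  10011(✓)  10101(✓)  10111(✓)  11001(✓)  11010(✓)  11011(✓)  11101(✓)  11110(✓)  11111(✓)
size-2^1 implicants → -0000(✓)  -0001(✓)  -0010(✓)  -0011(✓)  -0101(✓)  -0111(✓)  -1011(✓)  -1101(✓)  -1110  0-011(✓)  0-101(✓)  0-110  00-01(✓)  00-10(✓)  00-11(✓)  000-0(✓)  000-1(✓)  0000-(✓)  0001-(✓)  001-1(✓)  0011-(✓)  1-001(✓)  1-010(✓)  1-011(✓)  1-101(✓)  1-111(✓)  10-01(✓)  10-11(✓)  100-0(✓)  100-1(✓)  1000-(✓)  1001-(✓)  101-1(✓)  11-01(✓)  11-10(✓)  11-11(✓)  110-1(✓)  1101-(✓)  111-1(✓)  1111-(✓)
size-2^2 implicants → --011  --101  -0-01(✓)  -0-11(✓)  -00-0(✓)  -00-1(✓)  -000-(✓)  -001-(✓)  -01-1(✓)  00--1(✓)  00-1-  000--(✓)  1--01(✓)  1--11(✓)  1-0-1(✓)  1-01-  1-1-1(✓)  10--1(✓)  100--(✓)  11--1(✓)  11-1-
size-2^3 implicants → -0--1  -00--  1---1
Unchecked terms (primes): --011, --101, -0--1, -00--, -1110, 0-110, 00-1-, 1---1, 1-01-, 11-1-
Minterm coverage:
  m0 ⊆ -00-- [E]
  m1 ⊆ -0--1,-00--
  m2 ⊆ -00--,00-1-
  m3 ⊆ --011,-0--1,-00--,00-1-
  m6 ⊆ 0-110,00-1-
  m7 ⊆ -0--1,00-1-
  m11 ⊆ --011 [E]
  m13 ⊆ --101 [E]
  m14 ⊆ -1110,0-110
  m16 ⊆ -00-- [E]
  m17 ⊆ -0--1,-00--,1---1
  m18 ⊆ -00--,1-01-
  m19 ⊆ --011,-0--1,-00--,1---1,1-01-
  m21 ⊆ --101,-0--1,1---1
  m23 ⊆ -0--1,1---1
  m25 ⊆ 1---1 [E]
  m29 ⊆ --101,1---1
  m30 ⊆ -1110,11-1-
  m31 ⊆ 1---1,11-1-
E = {--011, --101, -00--, 1---1}
Petrick residual → -1110, 00-1-
Cover = c'de + cd'e + b'c' + bcde' + a'b'd + ae  |cover|=6

6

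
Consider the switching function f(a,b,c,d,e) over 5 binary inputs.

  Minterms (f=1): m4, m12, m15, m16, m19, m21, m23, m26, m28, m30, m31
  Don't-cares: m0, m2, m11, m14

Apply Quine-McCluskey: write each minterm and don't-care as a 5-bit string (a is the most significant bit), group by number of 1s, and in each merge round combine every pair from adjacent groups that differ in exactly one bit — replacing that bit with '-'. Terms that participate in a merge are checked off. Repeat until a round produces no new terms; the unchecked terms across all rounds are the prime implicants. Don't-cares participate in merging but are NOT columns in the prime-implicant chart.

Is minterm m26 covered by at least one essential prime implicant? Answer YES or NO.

YES

[col 0] 00000*, 00010*, 00100*, 01011*, 01100*, 01110*, 01111*, 10000*, 10011*, 10101*, 10111*, 11010*, 11100*, 11110*, 11111*
[col 1] -0000, -1100*, -1110*, -1111*, 0-100, 00-00, 000-0, 01-11, 011-0*, 0111-*, 1-111, 10-11, 101-1, 11-10, 111-0*, 1111-*
[col 2] -11-0, -111-
Prime implicants: -0000, -11-0, -111-, 0-100, 00-00, 000-0, 01-11, 1-111, 10-11, 101-1, 11-10
PI chart (minterm → PIs covering it):
  4 | 0-100,00-00
  12 | -11-0,0-100
  15 | -111-,01-11
  16 | -0000  (sole → essential)
  19 | 10-11  (sole → essential)
  21 | 101-1  (sole → essential)
  23 | 1-111,10-11,101-1
  26 | 11-10  (sole → essential)
  28 | -11-0  (sole → essential)
  30 | -11-0,-111-,11-10
  31 | -111-,1-111
Essential prime implicants: -0000, -11-0, 10-11, 101-1, 11-10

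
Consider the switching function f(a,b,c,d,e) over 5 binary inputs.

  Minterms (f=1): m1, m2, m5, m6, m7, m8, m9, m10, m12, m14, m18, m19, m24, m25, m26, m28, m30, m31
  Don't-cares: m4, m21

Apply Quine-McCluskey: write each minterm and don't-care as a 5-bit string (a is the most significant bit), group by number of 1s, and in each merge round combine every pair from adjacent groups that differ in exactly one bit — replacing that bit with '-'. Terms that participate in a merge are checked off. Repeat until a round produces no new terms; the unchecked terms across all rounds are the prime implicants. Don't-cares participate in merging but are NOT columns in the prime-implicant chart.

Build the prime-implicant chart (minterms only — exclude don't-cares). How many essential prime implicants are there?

Round 0: 00001✓ 00010✓ 00100✓ 00101✓ 00110✓ 00111✓ 01000✓ 01001✓ 01010✓ 01100✓ 01110✓ 10010✓ 10011✓ 10101✓ 11000✓ 11001✓ 11010✓ 11100✓ 11110✓ 11111✓
Round 1: -0010✓ -0101 -1000✓ -1001✓ -1010✓ -1100✓ -1110✓ 0-001 0-010✓ 0-100✓ 0-110✓ 00-01 00-10✓ 001-0✓ 001-1✓ 0010-✓ 0011-✓ 01-00✓ 01-10✓ 010-0✓ 0100-✓ 011-0✓ 1-010✓ 1001- 11-00✓ 11-10✓ 110-0✓ 1100-✓ 111-0✓ 1111-
Round 2: --010 -1-00✓ -1-10✓ -10-0✓ -100- -11-0✓ 0--10 0-1-0 001-- 01--0✓ 11--0✓
Round 3: -1--0
PIs = {--010, -0101, -1--0, -100-, 0--10, 0-001, 0-1-0, 00-01, 001--, 1001-, 1111-}
Coverage chart:
  m1: 0-001,00-01
  m2: --010,0--10
  m5: -0101,00-01,001--
  m6: 0--10,0-1-0,001--
  m7: 001-- ←essential
  m8: -1--0,-100-
  m9: -100-,0-001
  m10: --010,-1--0,0--10
  m12: -1--0,0-1-0
  m14: -1--0,0--10,0-1-0
  m18: --010,1001-
  m19: 1001- ←essential
  m24: -1--0,-100-
  m25: -100- ←essential
  m26: --010,-1--0
  m28: -1--0 ←essential
  m30: -1--0,1111-
  m31: 1111- ←essential
Essential: -1--0, -100-, 001--, 1001-, 1111-

5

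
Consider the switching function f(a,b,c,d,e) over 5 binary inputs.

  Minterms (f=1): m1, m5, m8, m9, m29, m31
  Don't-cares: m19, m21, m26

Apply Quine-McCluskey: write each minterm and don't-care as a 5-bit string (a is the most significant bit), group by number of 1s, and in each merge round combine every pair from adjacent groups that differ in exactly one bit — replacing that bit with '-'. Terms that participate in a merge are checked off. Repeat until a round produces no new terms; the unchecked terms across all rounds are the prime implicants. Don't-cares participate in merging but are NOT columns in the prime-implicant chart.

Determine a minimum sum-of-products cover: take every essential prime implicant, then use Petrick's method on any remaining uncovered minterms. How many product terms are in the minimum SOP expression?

Round 0: 00001✓ 00101✓ 01000✓ 01001✓ 10011 10101✓ 11010 11101✓ 11111✓
Round 1: -0101 0-001 00-01 0100- 1-101 111-1
PIs = {-0101, 0-001, 00-01, 0100-, 1-101, 10011, 11010, 111-1}
Coverage chart:
  m1: 0-001,00-01
  m5: -0101,00-01
  m8: 0100- ←essential
  m9: 0-001,0100-
  m29: 1-101,111-1
  m31: 111-1 ←essential
Essential: 0100-, 111-1
Petrick residual → 00-01
Min cover (3 terms): a'b'd'e + a'bc'd' + abce

3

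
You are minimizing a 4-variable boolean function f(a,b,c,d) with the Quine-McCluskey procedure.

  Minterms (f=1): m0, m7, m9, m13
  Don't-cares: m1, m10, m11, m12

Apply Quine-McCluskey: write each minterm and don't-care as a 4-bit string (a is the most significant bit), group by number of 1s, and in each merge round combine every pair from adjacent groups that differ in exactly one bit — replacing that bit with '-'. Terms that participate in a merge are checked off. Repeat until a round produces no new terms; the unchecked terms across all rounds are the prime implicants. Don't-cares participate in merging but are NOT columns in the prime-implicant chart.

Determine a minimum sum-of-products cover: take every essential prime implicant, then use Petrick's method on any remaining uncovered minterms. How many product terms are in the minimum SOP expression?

Round 0: 0000✓ 0001✓ 0111 1001✓ 1010✓ 1011✓ 1100✓ 1101✓
Round 1: -001 000- 1-01 10-1 101- 110-
PIs = {-001, 000-, 0111, 1-01, 10-1, 101-, 110-}
Coverage chart:
  m0: 000- ←essential
  m7: 0111 ←essential
  m9: -001,1-01,10-1
  m13: 1-01,110-
Essential: 000-, 0111
Petrick residual → 1-01
Min cover (3 terms): a'b'c' + a'bcd + ac'd

3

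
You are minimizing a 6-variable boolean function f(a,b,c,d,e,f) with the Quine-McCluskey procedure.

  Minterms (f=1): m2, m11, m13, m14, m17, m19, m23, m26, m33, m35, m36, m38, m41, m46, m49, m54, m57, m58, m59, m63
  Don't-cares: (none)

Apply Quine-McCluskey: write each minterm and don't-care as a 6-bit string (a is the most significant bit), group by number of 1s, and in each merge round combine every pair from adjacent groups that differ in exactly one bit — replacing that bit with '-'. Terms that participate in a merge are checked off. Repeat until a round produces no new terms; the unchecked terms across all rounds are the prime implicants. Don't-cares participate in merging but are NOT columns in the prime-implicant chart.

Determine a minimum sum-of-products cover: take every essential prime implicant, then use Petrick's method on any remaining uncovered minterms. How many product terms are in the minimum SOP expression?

size-2^0 implicants → 000010  001011  001101  001110(✓)  010001(✓)  010011(✓)  010111(✓)  011010(✓)  100001(✓)  100011(✓)  100100(✓)  100110(✓)  101001(✓)  101110(✓)  110001(✓)  110110(✓)  111001(✓)  111010(✓)  111011(✓)  111111(✓)
size-2^1 implicants → -01110  -10001  -11010  010-11  0100-1  1-0001(✓)  1-0110  1-1001(✓)  10-001(✓)  10-110  1000-1  1001-0  11-001(✓)  111-11  1110-1  11101-
size-2^2 implicants → 1--001
Unchecked terms (primes): -01110, -10001, -11010, 000010, 001011, 001101, 010-11, 0100-1, 1--001, 1-0110, 10-110, 1000-1, 1001-0, 111-11, 1110-1, 11101-
Minterm coverage:
  m2 ⊆ 000010 [E]
  m11 ⊆ 001011 [E]
  m13 ⊆ 001101 [E]
  m14 ⊆ -01110 [E]
  m17 ⊆ -10001,0100-1
  m19 ⊆ 010-11,0100-1
  m23 ⊆ 010-11 [E]
  m26 ⊆ -11010 [E]
  m33 ⊆ 1--001,1000-1
  m35 ⊆ 1000-1 [E]
  m36 ⊆ 1001-0 [E]
  m38 ⊆ 1-0110,10-110,1001-0
  m41 ⊆ 1--001 [E]
  m46 ⊆ -01110,10-110
  m49 ⊆ -10001,1--001
  m54 ⊆ 1-0110 [E]
  m57 ⊆ 1--001,1110-1
  m58 ⊆ -11010,11101-
  m59 ⊆ 111-11,1110-1,11101-
  m63 ⊆ 111-11 [E]
E = {-01110, -11010, 000010, 001011, 001101, 010-11, 1--001, 1-0110, 1000-1, 1001-0, 111-11}
Petrick residual → -10001
Cover = b'cdef' + bc'd'e'f + bcd'ef' + a'b'c'd'ef' + a'b'cd'ef + a'b'cde'f + a'bc'ef + ad'e'f + ac'def' + ab'c'd'f + ab'c'df' + abcef  |cover|=12

12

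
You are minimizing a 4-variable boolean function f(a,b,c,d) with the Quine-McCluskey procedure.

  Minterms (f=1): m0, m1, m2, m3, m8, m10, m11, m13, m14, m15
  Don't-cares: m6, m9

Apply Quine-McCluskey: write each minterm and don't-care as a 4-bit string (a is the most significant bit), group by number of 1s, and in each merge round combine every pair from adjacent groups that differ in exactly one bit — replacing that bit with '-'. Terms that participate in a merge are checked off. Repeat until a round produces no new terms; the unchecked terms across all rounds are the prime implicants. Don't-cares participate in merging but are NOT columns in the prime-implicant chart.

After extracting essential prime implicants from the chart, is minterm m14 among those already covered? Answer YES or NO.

[col 0] 0000*, 0001*, 0010*, 0011*, 0110*, 1000*, 1001*, 1010*, 1011*, 1101*, 1110*, 1111*
[col 1] -000*, -001*, -010*, -011*, -110*, 0-10*, 00-0*, 00-1*, 000-*, 001-*, 1-01*, 1-10*, 1-11*, 10-0*, 10-1*, 100-*, 101-*, 11-1*, 111-*
[col 2] --10, -0-0*, -0-1*, -00-*, -01-*, 00--*, 1--1, 1-1-, 10--*
[col 3] -0--
Prime implicants: --10, -0--, 1--1, 1-1-
PI chart (minterm → PIs covering it):
  0 | -0--  (sole → essential)
  1 | -0--  (sole → essential)
  2 | --10,-0--
  3 | -0--  (sole → essential)
  8 | -0--  (sole → essential)
  10 | --10,-0--,1-1-
  11 | -0--,1--1,1-1-
  13 | 1--1  (sole → essential)
  14 | --10,1-1-
  15 | 1--1,1-1-
Essential prime implicants: -0--, 1--1

NO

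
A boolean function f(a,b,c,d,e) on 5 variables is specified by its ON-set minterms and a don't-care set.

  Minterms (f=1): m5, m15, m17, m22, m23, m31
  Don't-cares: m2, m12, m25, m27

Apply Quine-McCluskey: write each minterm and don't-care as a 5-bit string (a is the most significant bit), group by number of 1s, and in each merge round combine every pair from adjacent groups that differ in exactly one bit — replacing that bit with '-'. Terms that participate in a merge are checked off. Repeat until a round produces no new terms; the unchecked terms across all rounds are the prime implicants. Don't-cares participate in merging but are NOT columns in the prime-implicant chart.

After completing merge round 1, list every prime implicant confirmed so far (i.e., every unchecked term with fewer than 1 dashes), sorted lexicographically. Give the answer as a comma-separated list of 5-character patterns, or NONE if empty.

size-2^0 implicants → 00010  00101  01100  01111(✓)  10001(✓)  10110(✓)  10111(✓)  11001(✓)  11011(✓)  11111(✓)
size-2^1 implicants → -1111  1-001  1-111  1011-  11-11  110-1
Unchecked terms (primes): -1111, 00010, 00101, 01100, 1-001, 1-111, 1011-, 11-11, 110-1

00010, 00101, 01100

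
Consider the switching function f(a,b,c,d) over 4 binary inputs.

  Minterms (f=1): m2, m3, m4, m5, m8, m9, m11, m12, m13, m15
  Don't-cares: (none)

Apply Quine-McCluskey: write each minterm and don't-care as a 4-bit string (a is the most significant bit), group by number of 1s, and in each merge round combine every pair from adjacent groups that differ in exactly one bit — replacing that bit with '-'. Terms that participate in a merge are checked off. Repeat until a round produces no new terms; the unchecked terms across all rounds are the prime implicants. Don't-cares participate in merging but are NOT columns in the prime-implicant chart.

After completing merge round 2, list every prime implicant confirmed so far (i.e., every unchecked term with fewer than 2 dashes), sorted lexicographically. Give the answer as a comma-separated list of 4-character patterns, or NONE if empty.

-011, 001-

[col 0] 0010*, 0011*, 0100*, 0101*, 1000*, 1001*, 1011*, 1100*, 1101*, 1111*
[col 1] -011, -100*, -101*, 001-, 010-*, 1-00*, 1-01*, 1-11*, 10-1*, 100-*, 11-1*, 110-*
[col 2] -10-, 1--1, 1-0-
Prime implicants: -011, -10-, 001-, 1--1, 1-0-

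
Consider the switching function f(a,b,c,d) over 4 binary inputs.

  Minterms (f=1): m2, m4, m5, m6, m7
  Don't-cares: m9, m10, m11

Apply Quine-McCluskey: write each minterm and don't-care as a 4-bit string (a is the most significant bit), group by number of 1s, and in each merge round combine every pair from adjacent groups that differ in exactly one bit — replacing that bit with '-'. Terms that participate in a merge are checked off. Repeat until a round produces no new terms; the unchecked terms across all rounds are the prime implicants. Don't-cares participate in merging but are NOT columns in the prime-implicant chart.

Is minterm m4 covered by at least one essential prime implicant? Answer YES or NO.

size-2^0 implicants → 0010(✓)  0100(✓)  0101(✓)  0110(✓)  0111(✓)  1001(✓)  1010(✓)  1011(✓)
size-2^1 implicants → -010  0-10  01-0(✓)  01-1(✓)  010-(✓)  011-(✓)  10-1  101-
size-2^2 implicants → 01--
Unchecked terms (primes): -010, 0-10, 01--, 10-1, 101-
Minterm coverage:
  m2 ⊆ -010,0-10
  m4 ⊆ 01-- [E]
  m5 ⊆ 01-- [E]
  m6 ⊆ 0-10,01--
  m7 ⊆ 01-- [E]
E = {01--}

YES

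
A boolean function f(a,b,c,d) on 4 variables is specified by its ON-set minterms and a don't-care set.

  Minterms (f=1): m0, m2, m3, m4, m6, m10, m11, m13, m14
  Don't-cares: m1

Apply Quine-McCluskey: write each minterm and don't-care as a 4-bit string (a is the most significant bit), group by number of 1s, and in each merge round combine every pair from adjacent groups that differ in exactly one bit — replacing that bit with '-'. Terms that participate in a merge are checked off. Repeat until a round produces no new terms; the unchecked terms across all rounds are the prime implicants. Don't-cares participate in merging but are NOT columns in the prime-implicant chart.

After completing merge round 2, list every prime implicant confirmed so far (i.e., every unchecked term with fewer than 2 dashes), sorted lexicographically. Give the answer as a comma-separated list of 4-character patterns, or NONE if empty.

size-2^0 implicants → 0000(✓)  0001(✓)  0010(✓)  0011(✓)  0100(✓)  0110(✓)  1010(✓)  1011(✓)  1101  1110(✓)
size-2^1 implicants → -010(✓)  -011(✓)  -110(✓)  0-00(✓)  0-10(✓)  00-0(✓)  00-1(✓)  000-(✓)  001-(✓)  01-0(✓)  1-10(✓)  101-(✓)
size-2^2 implicants → --10  -01-  0--0  00--
Unchecked terms (primes): --10, -01-, 0--0, 00--, 1101

1101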